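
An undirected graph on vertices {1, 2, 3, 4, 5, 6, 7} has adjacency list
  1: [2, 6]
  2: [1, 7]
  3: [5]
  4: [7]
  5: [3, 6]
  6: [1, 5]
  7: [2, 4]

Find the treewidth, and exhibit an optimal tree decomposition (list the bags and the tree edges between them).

Each bag holds 2 vertices, so the decomposition has width 1, which upper-bounds the treewidth. G has an edge, so its treewidth is at least 1. Combining the bounds, tw(G) = 1.

Treewidth 1.
Bags: B1 = {4, 7}  B2 = {2, 7}  B3 = {1, 2}  B4 = {1, 6}  B5 = {5, 6}  B6 = {3, 5}
Tree: B1–B2, B2–B3, B3–B4, B4–B5, B5–B6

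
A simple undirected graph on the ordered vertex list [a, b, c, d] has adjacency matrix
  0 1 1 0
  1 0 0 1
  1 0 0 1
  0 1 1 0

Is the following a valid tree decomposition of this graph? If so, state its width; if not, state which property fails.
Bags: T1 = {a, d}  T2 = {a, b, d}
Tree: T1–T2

No — vertex c appears in no bag.

A tree decomposition must satisfy three properties: every vertex lies in some bag; for every edge, both endpoints lie together in some bag; and for every vertex, the bags containing it form a connected subtree. Here vertex c appears in no bag, so the decomposition is invalid.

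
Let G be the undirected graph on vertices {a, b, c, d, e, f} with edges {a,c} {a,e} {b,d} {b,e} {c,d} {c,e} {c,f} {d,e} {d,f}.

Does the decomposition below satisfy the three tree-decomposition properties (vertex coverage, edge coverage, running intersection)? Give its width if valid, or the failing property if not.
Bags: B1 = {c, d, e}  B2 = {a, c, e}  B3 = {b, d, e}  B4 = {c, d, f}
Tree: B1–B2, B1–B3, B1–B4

Yes; width 2.

Vertex coverage: the bags together contain {a, b, c, d, e, f}, the full vertex set. Edge coverage: each edge of G has both endpoints in at least one bag. Running intersection: for every vertex, the bags containing it form a connected subtree. All three properties hold, so this is a valid tree decomposition of width max|bag| − 1 = 2, and hence tw(G) ≤ 2.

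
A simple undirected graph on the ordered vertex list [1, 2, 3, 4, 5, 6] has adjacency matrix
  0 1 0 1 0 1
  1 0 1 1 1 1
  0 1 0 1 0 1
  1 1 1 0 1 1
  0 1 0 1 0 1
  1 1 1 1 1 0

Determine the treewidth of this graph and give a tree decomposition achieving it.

The largest bag has 4 vertices, giving width 3; this decomposition certifies tw(G) ≤ 3. For the lower bound, the 4 vertices {1, 2, 4, 6} are pairwise adjacent, and any tree decomposition puts a clique entirely inside one bag — forcing width ≥ 3. Therefore the treewidth is 3.

Treewidth 3.
One such decomposition:
Bags: B1 = {2, 4, 5, 6}  B2 = {2, 3, 4, 6}  B3 = {1, 2, 4, 6}
Tree: B1–B2, B1–B3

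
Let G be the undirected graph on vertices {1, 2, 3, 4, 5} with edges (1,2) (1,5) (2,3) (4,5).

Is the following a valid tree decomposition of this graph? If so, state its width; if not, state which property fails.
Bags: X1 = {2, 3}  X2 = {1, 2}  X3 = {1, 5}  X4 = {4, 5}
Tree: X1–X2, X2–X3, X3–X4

Yes; width 1.

Checking the three conditions: (i) the bags cover all of {1, 2, 3, 4, 5}; (ii) for each edge, some bag contains both endpoints; (iii) the bags containing any fixed vertex form a subtree. All hold, so the decomposition is valid with width 2 − 1 = 1.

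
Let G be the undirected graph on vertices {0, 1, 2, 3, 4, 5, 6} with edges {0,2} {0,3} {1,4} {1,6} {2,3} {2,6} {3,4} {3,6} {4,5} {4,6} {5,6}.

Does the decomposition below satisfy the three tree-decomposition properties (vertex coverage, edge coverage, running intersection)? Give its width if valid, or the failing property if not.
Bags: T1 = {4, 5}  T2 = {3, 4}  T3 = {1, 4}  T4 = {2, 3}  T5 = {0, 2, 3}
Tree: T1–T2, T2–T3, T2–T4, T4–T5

No — vertex 6 appears in no bag.

A tree decomposition must satisfy three properties: every vertex lies in some bag; for every edge, both endpoints lie together in some bag; and for every vertex, the bags containing it form a connected subtree. Here vertex 6 appears in no bag, so the decomposition is invalid.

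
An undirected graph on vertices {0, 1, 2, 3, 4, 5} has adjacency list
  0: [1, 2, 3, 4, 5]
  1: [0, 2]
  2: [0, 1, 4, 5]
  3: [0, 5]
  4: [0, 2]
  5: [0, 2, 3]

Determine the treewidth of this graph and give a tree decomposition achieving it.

Each bag holds 3 vertices, so the decomposition has width 2, which upper-bounds the treewidth. Conversely, {0, 1, 2} is a clique of size 3, and the vertices of any clique must share a bag in every tree decomposition; so some bag has ≥ 3 vertices and tw(G) ≥ 2. Hence tw(G) = 2 exactly.

Treewidth 2.
One such decomposition:
Bags: B1 = {0, 2, 4}  B2 = {0, 2, 5}  B3 = {0, 1, 2}  B4 = {0, 3, 5}
Tree: B1–B2, B1–B3, B2–B4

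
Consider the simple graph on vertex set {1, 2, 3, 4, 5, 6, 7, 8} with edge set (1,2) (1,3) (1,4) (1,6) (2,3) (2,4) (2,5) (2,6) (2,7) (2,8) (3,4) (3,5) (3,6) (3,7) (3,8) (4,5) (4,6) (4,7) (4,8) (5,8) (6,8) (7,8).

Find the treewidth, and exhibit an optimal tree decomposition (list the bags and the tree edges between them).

Every bag has size at most 5, so the width is 5 − 1 = 4 and tw(G) ≤ 4. For the lower bound, the 5 vertices {2, 3, 4, 5, 8} are pairwise adjacent, and any tree decomposition puts a clique entirely inside one bag — forcing width ≥ 4. The upper and lower bounds meet at 4, so that is the treewidth.

Treewidth 4.
One optimal decomposition is:
Bags: B1 = {2, 3, 4, 7, 8}  B2 = {2, 3, 4, 6, 8}  B3 = {1, 2, 3, 4, 6}  B4 = {2, 3, 4, 5, 8}
Tree: B1–B2, B2–B3, B1–B4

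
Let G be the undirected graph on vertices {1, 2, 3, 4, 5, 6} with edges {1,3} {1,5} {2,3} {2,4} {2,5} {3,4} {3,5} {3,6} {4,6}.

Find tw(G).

2

A width-2 tree decomposition is:
Bags: B1 = {2, 3, 5}  B2 = {2, 3, 4}  B3 = {1, 3, 5}  B4 = {3, 4, 6}
Tree: B1–B2, B1–B3, B2–B4
Every bag has size at most 3, so the width is 3 − 1 = 2 and tw(G) ≤ 2. Conversely, {1, 3, 5} is a clique of size 3, and the vertices of any clique must share a bag in every tree decomposition; so some bag has ≥ 3 vertices and tw(G) ≥ 2. Combining the bounds, tw(G) = 2.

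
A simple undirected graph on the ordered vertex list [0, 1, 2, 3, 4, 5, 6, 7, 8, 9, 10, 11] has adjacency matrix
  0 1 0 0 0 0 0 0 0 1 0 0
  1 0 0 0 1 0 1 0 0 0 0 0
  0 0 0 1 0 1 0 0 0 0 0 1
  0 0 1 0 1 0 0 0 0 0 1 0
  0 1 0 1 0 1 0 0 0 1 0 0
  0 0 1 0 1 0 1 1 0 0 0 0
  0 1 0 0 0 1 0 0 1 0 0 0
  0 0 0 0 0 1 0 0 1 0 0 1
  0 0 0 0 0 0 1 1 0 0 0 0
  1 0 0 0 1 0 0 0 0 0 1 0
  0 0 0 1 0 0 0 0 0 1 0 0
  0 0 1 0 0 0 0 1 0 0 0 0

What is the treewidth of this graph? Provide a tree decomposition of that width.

Each bag holds 4 vertices, so the decomposition has width 3, which upper-bounds the treewidth. For the lower bound: the 4 vertex sets {0,9,10}, {3}, {4}, {1,2,5,6} are disjoint, each induces a connected subgraph, and every pair is joined by at least one edge of G. Contracting each set to a single vertex therefore yields K_{4} as a minor, and since treewidth is minor-monotone, tw(G) ≥ tw(K_{4}) = 3. Therefore the treewidth is 3.

Treewidth 3.
Bags: B1 = {0, 3, 9, 10}  B2 = {0, 3, 4, 9}  B3 = {0, 1, 3, 4}  B4 = {1, 2, 3, 4}  B5 = {1, 2, 4, 5}  B6 = {1, 2, 5, 6}  B7 = {2, 5, 6, 11}  B8 = {5, 6, 7, 11}  B9 = {6, 7, 8, 11}
Tree: B1–B2, B2–B3, B3–B4, B4–B5, B5–B6, B6–B7, B7–B8, B8–B9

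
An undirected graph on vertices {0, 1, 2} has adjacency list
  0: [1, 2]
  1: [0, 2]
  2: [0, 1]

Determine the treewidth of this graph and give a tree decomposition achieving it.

Treewidth 2.
One such decomposition:
Bags: B1 = {0, 1, 2}
Tree: (single bag)

With just one bag of size 3, the width is 3 − 1 = 2, so tw(G) ≤ 2. For the lower bound, the 3 vertices {0, 1, 2} are pairwise adjacent, and any tree decomposition puts a clique entirely inside one bag — forcing width ≥ 2. The upper and lower bounds meet at 2, so that is the treewidth.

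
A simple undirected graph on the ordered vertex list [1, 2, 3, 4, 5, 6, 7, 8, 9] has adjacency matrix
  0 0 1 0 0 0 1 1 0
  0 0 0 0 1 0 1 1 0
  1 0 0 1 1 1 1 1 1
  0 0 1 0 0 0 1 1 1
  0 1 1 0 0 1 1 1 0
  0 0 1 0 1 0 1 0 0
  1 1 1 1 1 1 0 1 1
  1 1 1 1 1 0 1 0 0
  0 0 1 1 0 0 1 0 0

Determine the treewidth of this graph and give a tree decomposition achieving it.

The largest bag has 4 vertices, giving width 3; this decomposition certifies tw(G) ≤ 3. On the other hand G contains the 4-clique {2, 5, 7, 8}. A clique must lie in a single bag of any decomposition, so no decomposition can have width below 3. The upper and lower bounds meet at 3, so that is the treewidth.

Treewidth 3.
One such decomposition:
Bags: B1 = {3, 4, 7, 8}  B2 = {3, 5, 7, 8}  B3 = {2, 5, 7, 8}  B4 = {3, 5, 6, 7}  B5 = {3, 4, 7, 9}  B6 = {1, 3, 7, 8}
Tree: B1–B2, B2–B3, B2–B4, B1–B5, B2–B6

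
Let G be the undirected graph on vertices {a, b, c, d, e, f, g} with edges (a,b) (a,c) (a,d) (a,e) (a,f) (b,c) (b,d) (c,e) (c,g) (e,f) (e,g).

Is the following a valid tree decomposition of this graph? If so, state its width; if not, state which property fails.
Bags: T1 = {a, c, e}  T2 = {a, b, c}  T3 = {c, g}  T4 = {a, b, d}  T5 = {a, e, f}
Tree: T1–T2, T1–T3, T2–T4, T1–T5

No — edge (e,g) lies in no bag.

A tree decomposition must satisfy three properties: every vertex lies in some bag; for every edge, both endpoints lie together in some bag; and for every vertex, the bags containing it form a connected subtree. Here edge (e,g) lies in no bag, so the decomposition is invalid.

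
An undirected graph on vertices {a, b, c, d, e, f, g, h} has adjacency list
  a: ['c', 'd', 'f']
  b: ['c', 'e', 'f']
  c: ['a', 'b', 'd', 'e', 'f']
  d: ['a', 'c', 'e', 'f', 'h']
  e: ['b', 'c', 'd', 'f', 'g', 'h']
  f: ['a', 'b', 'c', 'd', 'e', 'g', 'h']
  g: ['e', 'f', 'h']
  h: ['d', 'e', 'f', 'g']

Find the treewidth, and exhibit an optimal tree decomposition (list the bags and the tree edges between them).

The largest bag has 4 vertices, giving width 3; this decomposition certifies tw(G) ≤ 3. For the lower bound, the 4 vertices {d, e, f, h} are pairwise adjacent, and any tree decomposition puts a clique entirely inside one bag — forcing width ≥ 3. The upper and lower bounds meet at 3, so that is the treewidth.

Treewidth 3.
Bags: B1 = {d, e, f, h}  B2 = {c, d, e, f}  B3 = {b, c, e, f}  B4 = {e, f, g, h}  B5 = {a, c, d, f}
Tree: B1–B2, B2–B3, B1–B4, B2–B5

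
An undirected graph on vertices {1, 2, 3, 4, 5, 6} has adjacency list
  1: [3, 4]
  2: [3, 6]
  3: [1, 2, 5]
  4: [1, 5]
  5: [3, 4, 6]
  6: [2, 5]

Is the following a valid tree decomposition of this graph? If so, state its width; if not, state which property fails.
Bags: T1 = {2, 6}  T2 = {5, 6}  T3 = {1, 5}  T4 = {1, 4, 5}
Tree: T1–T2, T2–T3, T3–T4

No — vertex 3 appears in no bag.

A tree decomposition must satisfy three properties: every vertex lies in some bag; for every edge, both endpoints lie together in some bag; and for every vertex, the bags containing it form a connected subtree. Here vertex 3 appears in no bag, so the decomposition is invalid.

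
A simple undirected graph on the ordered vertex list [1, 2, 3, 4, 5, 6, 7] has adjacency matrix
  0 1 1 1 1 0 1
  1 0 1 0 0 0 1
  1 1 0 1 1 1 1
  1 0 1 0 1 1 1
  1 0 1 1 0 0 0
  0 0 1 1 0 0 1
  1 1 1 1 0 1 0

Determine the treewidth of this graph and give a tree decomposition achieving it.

Treewidth 3.
Bags: B1 = {1, 3, 4, 7}  B2 = {1, 2, 3, 7}  B3 = {3, 4, 6, 7}  B4 = {1, 3, 4, 5}
Tree: B1–B2, B1–B3, B1–B4

Each bag holds 4 vertices, so the decomposition has width 3, which upper-bounds the treewidth. For the lower bound, the 4 vertices {1, 2, 3, 7} are pairwise adjacent, and any tree decomposition puts a clique entirely inside one bag — forcing width ≥ 3. Hence tw(G) = 3 exactly.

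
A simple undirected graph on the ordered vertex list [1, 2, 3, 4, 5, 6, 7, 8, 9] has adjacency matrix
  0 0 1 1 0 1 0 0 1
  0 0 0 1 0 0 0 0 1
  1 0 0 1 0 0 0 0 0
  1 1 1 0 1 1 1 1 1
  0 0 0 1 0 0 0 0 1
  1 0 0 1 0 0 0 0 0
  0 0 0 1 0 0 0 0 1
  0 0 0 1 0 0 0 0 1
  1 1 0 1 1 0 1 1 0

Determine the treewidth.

A width-2 tree decomposition is:
Bags: B1 = {4, 5, 9}  B2 = {1, 4, 9}  B3 = {1, 3, 4}  B4 = {1, 4, 6}  B5 = {4, 8, 9}  B6 = {4, 7, 9}  B7 = {2, 4, 9}
Tree: B1–B2, B2–B3, B3–B4, B2–B5, B1–B6, B1–B7
Each bag holds 3 vertices, so the decomposition has width 2, which upper-bounds the treewidth. For the lower bound, the 3 vertices {1, 4, 9} are pairwise adjacent, and any tree decomposition puts a clique entirely inside one bag — forcing width ≥ 2. Hence tw(G) = 2 exactly.

2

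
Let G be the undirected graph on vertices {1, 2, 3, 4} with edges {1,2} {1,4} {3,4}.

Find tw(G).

1

A width-1 tree decomposition is:
Bags: B1 = {1, 4}  B2 = {3, 4}  B3 = {1, 2}
Tree: B1–B2, B1–B3
Every bag has size at most 2, so the width is 2 − 1 = 1 and tw(G) ≤ 1. Any graph with an edge has treewidth ≥ 1, and G has the edge 4–1. Hence tw(G) = 1 exactly.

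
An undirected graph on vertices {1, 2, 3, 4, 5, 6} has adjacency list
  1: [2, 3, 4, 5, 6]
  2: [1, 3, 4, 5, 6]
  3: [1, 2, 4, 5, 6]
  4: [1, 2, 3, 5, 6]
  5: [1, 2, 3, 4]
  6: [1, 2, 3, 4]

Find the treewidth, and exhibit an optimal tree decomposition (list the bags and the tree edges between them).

The largest bag has 5 vertices, giving width 4; this decomposition certifies tw(G) ≤ 4. For the lower bound, the 5 vertices {1, 2, 3, 4, 5} are pairwise adjacent, and any tree decomposition puts a clique entirely inside one bag — forcing width ≥ 4. Therefore the treewidth is 4.

Treewidth 4.
Bags: B1 = {1, 2, 3, 4, 6}  B2 = {1, 2, 3, 4, 5}
Tree: B1–B2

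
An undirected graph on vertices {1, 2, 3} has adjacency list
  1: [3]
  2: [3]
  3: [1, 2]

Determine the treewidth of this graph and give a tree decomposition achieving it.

Treewidth 1.
One such decomposition:
Bags: B1 = {1, 3}  B2 = {2, 3}
Tree: B1–B2

Every bag has size at most 2, so the width is 2 − 1 = 1 and tw(G) ≤ 1. G has an edge, so its treewidth is at least 1. Therefore the treewidth is 1.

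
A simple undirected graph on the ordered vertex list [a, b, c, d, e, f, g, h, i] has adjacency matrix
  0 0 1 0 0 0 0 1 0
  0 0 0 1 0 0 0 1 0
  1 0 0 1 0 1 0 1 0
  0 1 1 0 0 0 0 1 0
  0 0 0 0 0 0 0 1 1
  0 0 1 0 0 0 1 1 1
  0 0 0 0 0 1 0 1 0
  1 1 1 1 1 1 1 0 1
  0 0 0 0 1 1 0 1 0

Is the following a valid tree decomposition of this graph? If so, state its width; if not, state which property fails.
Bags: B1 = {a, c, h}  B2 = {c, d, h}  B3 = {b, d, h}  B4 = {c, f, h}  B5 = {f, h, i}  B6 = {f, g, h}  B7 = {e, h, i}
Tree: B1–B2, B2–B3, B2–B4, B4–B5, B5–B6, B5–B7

Checking the three conditions: (i) the bags cover all of {a, b, c, d, e, f, g, h, i}; (ii) for each edge, some bag contains both endpoints; (iii) the bags containing any fixed vertex form a subtree. All hold, so the decomposition is valid with width 3 − 1 = 2.

Yes; width 2.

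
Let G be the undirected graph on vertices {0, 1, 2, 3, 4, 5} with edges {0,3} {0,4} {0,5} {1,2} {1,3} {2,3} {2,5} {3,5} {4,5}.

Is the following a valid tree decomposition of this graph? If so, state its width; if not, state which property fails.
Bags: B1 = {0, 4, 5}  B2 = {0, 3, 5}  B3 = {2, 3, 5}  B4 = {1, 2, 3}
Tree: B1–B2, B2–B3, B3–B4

Yes; width 2.

Checking the three conditions: (i) the bags cover all of {0, 1, 2, 3, 4, 5}; (ii) for each edge, some bag contains both endpoints; (iii) the bags containing any fixed vertex form a subtree. All hold, so the decomposition is valid with width 3 − 1 = 2.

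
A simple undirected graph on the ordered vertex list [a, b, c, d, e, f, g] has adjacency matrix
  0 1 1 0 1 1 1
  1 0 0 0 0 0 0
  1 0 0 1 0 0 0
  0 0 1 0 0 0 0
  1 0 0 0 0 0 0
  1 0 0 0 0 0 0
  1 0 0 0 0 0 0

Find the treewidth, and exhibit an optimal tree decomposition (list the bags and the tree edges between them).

Treewidth 1.
One such decomposition:
Bags: B1 = {a, f}  B2 = {a, e}  B3 = {a, c}  B4 = {c, d}  B5 = {a, b}  B6 = {a, g}
Tree: B1–B2, B2–B3, B3–B4, B1–B5, B5–B6

Every bag has size at most 2, so the width is 2 − 1 = 1 and tw(G) ≤ 1. Since G has at least one edge (e.g. f–a), it is not an edgeless graph, so tw(G) ≥ 1. Hence tw(G) = 1 exactly.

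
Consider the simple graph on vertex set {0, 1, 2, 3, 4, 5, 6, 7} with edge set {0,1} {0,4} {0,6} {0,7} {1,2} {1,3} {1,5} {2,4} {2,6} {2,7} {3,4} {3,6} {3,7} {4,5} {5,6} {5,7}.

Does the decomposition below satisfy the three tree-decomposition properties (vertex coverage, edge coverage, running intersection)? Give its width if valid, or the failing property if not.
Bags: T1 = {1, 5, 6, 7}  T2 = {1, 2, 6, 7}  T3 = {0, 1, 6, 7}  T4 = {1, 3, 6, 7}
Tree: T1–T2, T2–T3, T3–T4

A tree decomposition must satisfy three properties: every vertex lies in some bag; for every edge, both endpoints lie together in some bag; and for every vertex, the bags containing it form a connected subtree. Here vertex 4 appears in no bag, so the decomposition is invalid.

No — vertex 4 appears in no bag.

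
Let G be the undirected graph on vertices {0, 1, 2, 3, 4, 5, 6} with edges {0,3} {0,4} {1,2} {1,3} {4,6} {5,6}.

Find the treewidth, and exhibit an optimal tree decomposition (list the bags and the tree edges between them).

Treewidth 1.
Bags: B1 = {5, 6}  B2 = {4, 6}  B3 = {0, 4}  B4 = {0, 3}  B5 = {1, 3}  B6 = {1, 2}
Tree: B1–B2, B2–B3, B3–B4, B4–B5, B5–B6

Every bag has size at most 2, so the width is 2 − 1 = 1 and tw(G) ≤ 1. Any graph with an edge has treewidth ≥ 1, and G has the edge 5–6. Therefore the treewidth is 1.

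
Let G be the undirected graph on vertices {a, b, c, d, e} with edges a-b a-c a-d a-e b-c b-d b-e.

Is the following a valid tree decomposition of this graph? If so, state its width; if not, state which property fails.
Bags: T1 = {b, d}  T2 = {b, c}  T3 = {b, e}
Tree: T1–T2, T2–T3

No — vertex a appears in no bag.

A tree decomposition must satisfy three properties: every vertex lies in some bag; for every edge, both endpoints lie together in some bag; and for every vertex, the bags containing it form a connected subtree. Here vertex a appears in no bag, so the decomposition is invalid.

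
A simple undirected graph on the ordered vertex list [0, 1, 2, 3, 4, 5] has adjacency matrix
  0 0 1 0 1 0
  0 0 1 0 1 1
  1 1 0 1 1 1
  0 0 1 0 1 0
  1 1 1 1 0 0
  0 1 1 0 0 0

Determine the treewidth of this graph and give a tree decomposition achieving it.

The largest bag has 3 vertices, giving width 2; this decomposition certifies tw(G) ≤ 2. For the lower bound, the 3 vertices {0, 2, 4} are pairwise adjacent, and any tree decomposition puts a clique entirely inside one bag — forcing width ≥ 2. The upper and lower bounds meet at 2, so that is the treewidth.

Treewidth 2.
One such decomposition:
Bags: B1 = {1, 2, 5}  B2 = {1, 2, 4}  B3 = {2, 3, 4}  B4 = {0, 2, 4}
Tree: B1–B2, B2–B3, B2–B4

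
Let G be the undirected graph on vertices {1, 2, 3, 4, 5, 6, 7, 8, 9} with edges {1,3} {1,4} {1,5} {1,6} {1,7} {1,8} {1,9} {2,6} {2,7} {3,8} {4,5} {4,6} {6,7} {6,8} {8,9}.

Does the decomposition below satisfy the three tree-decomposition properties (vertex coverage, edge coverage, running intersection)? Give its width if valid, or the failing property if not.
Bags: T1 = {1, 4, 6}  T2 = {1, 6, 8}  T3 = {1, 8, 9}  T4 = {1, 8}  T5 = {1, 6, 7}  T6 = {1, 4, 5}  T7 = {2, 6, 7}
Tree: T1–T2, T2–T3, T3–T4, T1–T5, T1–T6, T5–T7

No — vertex 3 appears in no bag.

A tree decomposition must satisfy three properties: every vertex lies in some bag; for every edge, both endpoints lie together in some bag; and for every vertex, the bags containing it form a connected subtree. Here vertex 3 appears in no bag, so the decomposition is invalid.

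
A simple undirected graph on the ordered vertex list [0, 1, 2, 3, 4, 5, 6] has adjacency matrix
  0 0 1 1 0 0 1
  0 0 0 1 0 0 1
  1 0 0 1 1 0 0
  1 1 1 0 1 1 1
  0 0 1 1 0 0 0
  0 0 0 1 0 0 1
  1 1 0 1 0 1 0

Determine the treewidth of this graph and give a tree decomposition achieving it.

Treewidth 2.
One such decomposition:
Bags: B1 = {2, 3, 4}  B2 = {0, 2, 3}  B3 = {0, 3, 6}  B4 = {3, 5, 6}  B5 = {1, 3, 6}
Tree: B1–B2, B2–B3, B3–B4, B3–B5

Every bag has size at most 3, so the width is 3 − 1 = 2 and tw(G) ≤ 2. On the other hand G contains the 3-clique {0, 2, 3}. A clique must lie in a single bag of any decomposition, so no decomposition can have width below 2. Combining the bounds, tw(G) = 2.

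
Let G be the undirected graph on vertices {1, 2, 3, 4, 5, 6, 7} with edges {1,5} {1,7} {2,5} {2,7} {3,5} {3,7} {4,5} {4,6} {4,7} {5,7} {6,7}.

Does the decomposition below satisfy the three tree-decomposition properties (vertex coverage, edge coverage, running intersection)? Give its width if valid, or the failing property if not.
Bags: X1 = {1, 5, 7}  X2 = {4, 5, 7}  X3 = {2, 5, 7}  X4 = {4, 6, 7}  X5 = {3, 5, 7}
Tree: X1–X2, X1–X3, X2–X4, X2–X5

Yes; width 2.

Vertex coverage: the bags together contain {1, 2, 3, 4, 5, 6, 7}, the full vertex set. Edge coverage: each edge of G has both endpoints in at least one bag. Running intersection: for every vertex, the bags containing it form a connected subtree. All three properties hold, so this is a valid tree decomposition of width max|bag| − 1 = 2, and hence tw(G) ≤ 2.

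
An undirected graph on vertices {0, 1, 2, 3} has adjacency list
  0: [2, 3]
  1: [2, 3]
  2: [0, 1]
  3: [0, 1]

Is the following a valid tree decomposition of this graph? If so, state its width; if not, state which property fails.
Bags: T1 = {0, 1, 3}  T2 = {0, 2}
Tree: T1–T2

No — edge (1,2) lies in no bag.

A tree decomposition must satisfy three properties: every vertex lies in some bag; for every edge, both endpoints lie together in some bag; and for every vertex, the bags containing it form a connected subtree. Here edge (1,2) lies in no bag, so the decomposition is invalid.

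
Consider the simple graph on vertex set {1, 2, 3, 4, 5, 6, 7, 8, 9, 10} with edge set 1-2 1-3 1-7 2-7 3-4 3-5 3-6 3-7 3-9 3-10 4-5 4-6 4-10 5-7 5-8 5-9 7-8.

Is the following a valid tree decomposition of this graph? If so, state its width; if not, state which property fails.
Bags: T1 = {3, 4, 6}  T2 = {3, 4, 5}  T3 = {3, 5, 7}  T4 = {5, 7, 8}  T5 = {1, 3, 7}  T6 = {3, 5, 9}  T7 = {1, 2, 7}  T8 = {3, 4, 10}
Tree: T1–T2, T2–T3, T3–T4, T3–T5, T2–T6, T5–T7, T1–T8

Checking the three conditions: (i) the bags cover all of {1, 2, 3, 4, 5, 6, 7, 8, 9, 10}; (ii) for each edge, some bag contains both endpoints; (iii) the bags containing any fixed vertex form a subtree. All hold, so the decomposition is valid with width 3 − 1 = 2.

Yes; width 2.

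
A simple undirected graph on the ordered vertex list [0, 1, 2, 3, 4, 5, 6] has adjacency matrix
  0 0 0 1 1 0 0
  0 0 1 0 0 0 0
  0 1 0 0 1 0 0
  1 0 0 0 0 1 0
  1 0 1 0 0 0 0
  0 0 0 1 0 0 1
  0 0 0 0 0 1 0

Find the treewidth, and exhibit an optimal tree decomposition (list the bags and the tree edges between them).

Treewidth 1.
Bags: B1 = {1, 2}  B2 = {2, 4}  B3 = {0, 4}  B4 = {0, 3}  B5 = {3, 5}  B6 = {5, 6}
Tree: B1–B2, B2–B3, B3–B4, B4–B5, B5–B6

The largest bag has 2 vertices, giving width 1; this decomposition certifies tw(G) ≤ 1. Since G has at least one edge (e.g. 1–2), it is not an edgeless graph, so tw(G) ≥ 1. Hence tw(G) = 1 exactly.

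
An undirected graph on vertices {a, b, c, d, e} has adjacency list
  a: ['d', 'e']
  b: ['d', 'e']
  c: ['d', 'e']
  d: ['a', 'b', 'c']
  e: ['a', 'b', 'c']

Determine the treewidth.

A width-2 tree decomposition is:
Bags: B1 = {b, d, e}  B2 = {c, d, e}  B3 = {a, d, e}
Tree: B1–B2, B2–B3
Each bag holds 3 vertices, so the decomposition has width 2, which upper-bounds the treewidth. The edges b–d–c–e–b form a cycle, so G is not a tree and its treewidth is at least 2. Combining the bounds, tw(G) = 2.

2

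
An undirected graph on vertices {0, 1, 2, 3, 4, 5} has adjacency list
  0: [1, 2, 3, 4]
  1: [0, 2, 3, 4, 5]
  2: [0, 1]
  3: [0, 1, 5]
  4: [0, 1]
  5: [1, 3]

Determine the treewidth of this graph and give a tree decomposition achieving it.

Treewidth 2.
One such decomposition:
Bags: B1 = {0, 1, 3}  B2 = {0, 1, 2}  B3 = {1, 3, 5}  B4 = {0, 1, 4}
Tree: B1–B2, B1–B3, B2–B4

The largest bag has 3 vertices, giving width 2; this decomposition certifies tw(G) ≤ 2. For the lower bound, the 3 vertices {0, 1, 2} are pairwise adjacent, and any tree decomposition puts a clique entirely inside one bag — forcing width ≥ 2. Therefore the treewidth is 2.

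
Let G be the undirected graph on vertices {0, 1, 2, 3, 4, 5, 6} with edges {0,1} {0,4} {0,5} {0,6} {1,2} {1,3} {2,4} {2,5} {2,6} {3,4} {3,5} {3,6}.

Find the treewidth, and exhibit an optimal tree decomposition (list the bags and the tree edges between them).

Every bag has size at most 4, so the width is 4 − 1 = 3 and tw(G) ≤ 3. For the lower bound: the 4 vertex sets {2,4}, {3,5}, {0}, {6} are disjoint, each induces a connected subgraph, and every pair is joined by at least one edge of G. Contracting each set to a single vertex therefore yields K_{4} as a minor, and since treewidth is minor-monotone, tw(G) ≥ tw(K_{4}) = 3. Therefore the treewidth is 3.

Treewidth 3.
One such decomposition:
Bags: B1 = {0, 2, 3, 4}  B2 = {0, 2, 3, 5}  B3 = {0, 2, 3, 6}  B4 = {0, 1, 2, 3}
Tree: B1–B2, B2–B3, B3–B4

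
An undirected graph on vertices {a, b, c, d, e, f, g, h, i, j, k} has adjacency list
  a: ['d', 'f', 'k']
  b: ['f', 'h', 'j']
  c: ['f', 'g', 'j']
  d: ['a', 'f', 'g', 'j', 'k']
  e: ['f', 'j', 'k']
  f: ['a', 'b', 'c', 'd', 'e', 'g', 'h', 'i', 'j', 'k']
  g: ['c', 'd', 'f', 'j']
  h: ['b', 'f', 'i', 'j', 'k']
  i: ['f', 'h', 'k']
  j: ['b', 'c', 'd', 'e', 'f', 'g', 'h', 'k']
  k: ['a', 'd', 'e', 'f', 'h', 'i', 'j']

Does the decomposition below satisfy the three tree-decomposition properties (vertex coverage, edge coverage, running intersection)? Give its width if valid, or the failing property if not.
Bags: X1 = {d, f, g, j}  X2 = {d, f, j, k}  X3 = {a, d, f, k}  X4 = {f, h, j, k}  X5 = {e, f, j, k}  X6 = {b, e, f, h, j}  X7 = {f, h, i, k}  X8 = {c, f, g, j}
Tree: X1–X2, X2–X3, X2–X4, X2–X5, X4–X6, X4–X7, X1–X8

A tree decomposition must satisfy three properties: every vertex lies in some bag; for every edge, both endpoints lie together in some bag; and for every vertex, the bags containing it form a connected subtree. Here bags containing vertex e are not connected in the tree, so the decomposition is invalid.

No — bags containing vertex e are not connected in the tree.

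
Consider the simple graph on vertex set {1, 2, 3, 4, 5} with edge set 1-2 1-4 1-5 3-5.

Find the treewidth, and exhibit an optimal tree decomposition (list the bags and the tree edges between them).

The largest bag has 2 vertices, giving width 1; this decomposition certifies tw(G) ≤ 1. Any graph with an edge has treewidth ≥ 1, and G has the edge 5–1. Combining the bounds, tw(G) = 1.

Treewidth 1.
One optimal decomposition is:
Bags: B1 = {1, 5}  B2 = {1, 2}  B3 = {3, 5}  B4 = {1, 4}
Tree: B1–B2, B1–B3, B2–B4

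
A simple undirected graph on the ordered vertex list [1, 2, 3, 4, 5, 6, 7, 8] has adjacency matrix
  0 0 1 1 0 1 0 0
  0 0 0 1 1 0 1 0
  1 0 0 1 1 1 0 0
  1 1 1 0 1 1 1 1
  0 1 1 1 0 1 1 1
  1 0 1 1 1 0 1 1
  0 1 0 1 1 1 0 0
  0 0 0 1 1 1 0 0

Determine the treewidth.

3

A width-3 tree decomposition is:
Bags: B1 = {2, 4, 5, 7}  B2 = {4, 5, 6, 7}  B3 = {3, 4, 5, 6}  B4 = {4, 5, 6, 8}  B5 = {1, 3, 4, 6}
Tree: B1–B2, B2–B3, B3–B4, B3–B5
The largest bag has 4 vertices, giving width 3; this decomposition certifies tw(G) ≤ 3. For the lower bound, the 4 vertices {1, 3, 4, 6} are pairwise adjacent, and any tree decomposition puts a clique entirely inside one bag — forcing width ≥ 3. The upper and lower bounds meet at 3, so that is the treewidth.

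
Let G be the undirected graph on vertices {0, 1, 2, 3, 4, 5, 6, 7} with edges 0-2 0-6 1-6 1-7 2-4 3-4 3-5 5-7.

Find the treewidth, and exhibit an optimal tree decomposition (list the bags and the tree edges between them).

Each bag holds 3 vertices, so the decomposition has width 2, which upper-bounds the treewidth. For the lower bound, G contains the cycle 7–5–3–4–2–0–6–1–7, so G is not a forest; only forests have treewidth ≤ 1, hence tw(G) ≥ 2. Hence tw(G) = 2 exactly.

Treewidth 2.
One such decomposition:
Bags: B1 = {3, 5, 7}  B2 = {3, 4, 7}  B3 = {2, 4, 7}  B4 = {0, 2, 7}  B5 = {0, 6, 7}  B6 = {1, 6, 7}
Tree: B1–B2, B2–B3, B3–B4, B4–B5, B5–B6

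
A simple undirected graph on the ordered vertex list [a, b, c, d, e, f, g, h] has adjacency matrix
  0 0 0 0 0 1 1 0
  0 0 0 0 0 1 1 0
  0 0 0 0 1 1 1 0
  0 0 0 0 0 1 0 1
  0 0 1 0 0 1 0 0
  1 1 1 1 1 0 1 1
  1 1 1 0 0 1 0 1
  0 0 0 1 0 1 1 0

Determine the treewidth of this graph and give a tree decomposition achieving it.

Each bag holds 3 vertices, so the decomposition has width 2, which upper-bounds the treewidth. On the other hand G contains the 3-clique {d, f, h}. A clique must lie in a single bag of any decomposition, so no decomposition can have width below 2. Combining the bounds, tw(G) = 2.

Treewidth 2.
Bags: B1 = {f, g, h}  B2 = {c, f, g}  B3 = {c, e, f}  B4 = {a, f, g}  B5 = {d, f, h}  B6 = {b, f, g}
Tree: B1–B2, B2–B3, B2–B4, B1–B5, B2–B6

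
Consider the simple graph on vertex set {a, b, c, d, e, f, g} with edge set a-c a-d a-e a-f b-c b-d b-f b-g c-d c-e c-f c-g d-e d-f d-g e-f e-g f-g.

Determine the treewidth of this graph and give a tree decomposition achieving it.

The largest bag has 5 vertices, giving width 4; this decomposition certifies tw(G) ≤ 4. Conversely, {c, d, e, f, g} is a clique of size 5, and the vertices of any clique must share a bag in every tree decomposition; so some bag has ≥ 5 vertices and tw(G) ≥ 4. Combining the bounds, tw(G) = 4.

Treewidth 4.
Bags: B1 = {c, d, e, f, g}  B2 = {b, c, d, f, g}  B3 = {a, c, d, e, f}
Tree: B1–B2, B1–B3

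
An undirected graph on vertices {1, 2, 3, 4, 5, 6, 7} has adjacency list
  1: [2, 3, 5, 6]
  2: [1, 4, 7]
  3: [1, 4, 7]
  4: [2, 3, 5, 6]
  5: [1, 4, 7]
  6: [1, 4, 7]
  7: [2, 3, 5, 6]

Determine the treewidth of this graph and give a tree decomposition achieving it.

Treewidth 3.
One optimal decomposition is:
Bags: B1 = {1, 2, 4, 7}  B2 = {1, 4, 5, 7}  B3 = {1, 4, 6, 7}  B4 = {1, 3, 4, 7}
Tree: B1–B2, B2–B3, B3–B4

Each bag holds 4 vertices, so the decomposition has width 3, which upper-bounds the treewidth. For the lower bound: the 4 vertex sets {2,7}, {1,5}, {4}, {6} are disjoint, each induces a connected subgraph, and every pair is joined by at least one edge of G. Contracting each set to a single vertex therefore yields K_{4} as a minor, and since treewidth is minor-monotone, tw(G) ≥ tw(K_{4}) = 3. Therefore the treewidth is 3.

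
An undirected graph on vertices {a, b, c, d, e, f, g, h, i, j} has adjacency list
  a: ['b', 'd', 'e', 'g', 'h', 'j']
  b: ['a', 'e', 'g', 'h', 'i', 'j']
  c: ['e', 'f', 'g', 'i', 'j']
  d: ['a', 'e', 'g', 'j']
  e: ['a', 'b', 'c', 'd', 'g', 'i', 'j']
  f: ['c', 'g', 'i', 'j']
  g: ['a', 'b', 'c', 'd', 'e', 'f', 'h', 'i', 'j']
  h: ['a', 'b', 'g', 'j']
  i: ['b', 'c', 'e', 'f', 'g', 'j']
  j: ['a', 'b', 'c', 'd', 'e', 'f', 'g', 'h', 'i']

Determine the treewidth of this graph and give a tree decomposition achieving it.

Treewidth 4.
One optimal decomposition is:
Bags: B1 = {a, b, e, g, j}  B2 = {b, e, g, i, j}  B3 = {a, b, g, h, j}  B4 = {c, e, g, i, j}  B5 = {c, f, g, i, j}  B6 = {a, d, e, g, j}
Tree: B1–B2, B1–B3, B2–B4, B4–B5, B1–B6

The largest bag has 5 vertices, giving width 4; this decomposition certifies tw(G) ≤ 4. On the other hand G contains the 5-clique {a, d, e, g, j}. A clique must lie in a single bag of any decomposition, so no decomposition can have width below 4. Hence tw(G) = 4 exactly.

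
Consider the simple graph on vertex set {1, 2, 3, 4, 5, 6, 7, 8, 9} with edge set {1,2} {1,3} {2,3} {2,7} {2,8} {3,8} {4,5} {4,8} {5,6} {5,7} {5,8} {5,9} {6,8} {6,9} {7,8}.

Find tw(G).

A width-2 tree decomposition is:
Bags: B1 = {2, 3, 8}  B2 = {2, 7, 8}  B3 = {5, 7, 8}  B4 = {5, 6, 8}  B5 = {1, 2, 3}  B6 = {4, 5, 8}  B7 = {5, 6, 9}
Tree: B1–B2, B2–B3, B3–B4, B1–B5, B4–B6, B4–B7
Every bag has size at most 3, so the width is 3 − 1 = 2 and tw(G) ≤ 2. On the other hand G contains the 3-clique {2, 3, 8}. A clique must lie in a single bag of any decomposition, so no decomposition can have width below 2. Combining the bounds, tw(G) = 2.

2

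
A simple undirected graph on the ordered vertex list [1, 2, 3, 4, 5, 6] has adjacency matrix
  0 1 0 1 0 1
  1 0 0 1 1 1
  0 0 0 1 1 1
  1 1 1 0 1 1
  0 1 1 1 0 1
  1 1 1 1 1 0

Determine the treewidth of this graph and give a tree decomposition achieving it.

Every bag has size at most 4, so the width is 4 − 1 = 3 and tw(G) ≤ 3. For the lower bound, the 4 vertices {1, 2, 4, 6} are pairwise adjacent, and any tree decomposition puts a clique entirely inside one bag — forcing width ≥ 3. Combining the bounds, tw(G) = 3.

Treewidth 3.
Bags: B1 = {2, 4, 5, 6}  B2 = {3, 4, 5, 6}  B3 = {1, 2, 4, 6}
Tree: B1–B2, B1–B3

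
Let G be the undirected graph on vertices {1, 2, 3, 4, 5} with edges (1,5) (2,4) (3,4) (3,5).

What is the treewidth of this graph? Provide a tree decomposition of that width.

Treewidth 1.
One optimal decomposition is:
Bags: B1 = {1, 5}  B2 = {3, 5}  B3 = {3, 4}  B4 = {2, 4}
Tree: B1–B2, B2–B3, B3–B4

Every bag has size at most 2, so the width is 2 − 1 = 1 and tw(G) ≤ 1. G has an edge, so its treewidth is at least 1. Therefore the treewidth is 1.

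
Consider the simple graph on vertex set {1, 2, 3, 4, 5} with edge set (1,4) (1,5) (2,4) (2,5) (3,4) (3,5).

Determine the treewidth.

2

A width-2 tree decomposition is:
Bags: B1 = {3, 4, 5}  B2 = {2, 4, 5}  B3 = {1, 4, 5}
Tree: B1–B2, B2–B3
The largest bag has 3 vertices, giving width 2; this decomposition certifies tw(G) ≤ 2. Since 3–5–2–4–3 is a cycle in G, G is not acyclic. Forests are exactly the graphs of treewidth ≤ 1, so tw(G) ≥ 2. Combining the bounds, tw(G) = 2.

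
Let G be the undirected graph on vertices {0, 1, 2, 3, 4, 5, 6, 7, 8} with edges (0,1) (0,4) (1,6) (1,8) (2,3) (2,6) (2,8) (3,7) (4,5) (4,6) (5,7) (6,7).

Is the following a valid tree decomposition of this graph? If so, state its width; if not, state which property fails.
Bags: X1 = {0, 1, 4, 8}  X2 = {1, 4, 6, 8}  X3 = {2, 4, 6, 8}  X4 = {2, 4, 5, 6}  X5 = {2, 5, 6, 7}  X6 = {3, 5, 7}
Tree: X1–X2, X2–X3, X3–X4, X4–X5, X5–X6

A tree decomposition must satisfy three properties: every vertex lies in some bag; for every edge, both endpoints lie together in some bag; and for every vertex, the bags containing it form a connected subtree. Here edge (2,3) lies in no bag, so the decomposition is invalid.

No — edge (2,3) lies in no bag.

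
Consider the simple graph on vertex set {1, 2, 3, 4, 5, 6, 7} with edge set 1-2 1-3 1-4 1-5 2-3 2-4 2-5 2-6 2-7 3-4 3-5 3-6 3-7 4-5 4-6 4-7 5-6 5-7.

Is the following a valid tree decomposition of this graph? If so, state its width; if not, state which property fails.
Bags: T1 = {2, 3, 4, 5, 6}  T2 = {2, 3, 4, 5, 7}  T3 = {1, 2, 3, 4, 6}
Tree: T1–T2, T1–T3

A tree decomposition must satisfy three properties: every vertex lies in some bag; for every edge, both endpoints lie together in some bag; and for every vertex, the bags containing it form a connected subtree. Here edge (5,1) lies in no bag, so the decomposition is invalid.

No — edge (5,1) lies in no bag.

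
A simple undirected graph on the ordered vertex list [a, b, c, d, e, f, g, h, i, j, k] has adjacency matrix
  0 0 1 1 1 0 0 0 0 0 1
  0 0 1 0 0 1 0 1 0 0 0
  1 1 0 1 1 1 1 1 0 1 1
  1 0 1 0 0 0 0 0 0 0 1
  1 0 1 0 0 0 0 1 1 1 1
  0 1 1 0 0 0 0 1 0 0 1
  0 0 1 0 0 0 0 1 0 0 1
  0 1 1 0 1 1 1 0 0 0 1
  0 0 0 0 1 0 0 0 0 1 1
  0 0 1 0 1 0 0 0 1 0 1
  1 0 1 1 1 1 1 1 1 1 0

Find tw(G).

A width-3 tree decomposition is:
Bags: B1 = {c, e, h, k}  B2 = {a, c, e, k}  B3 = {c, f, h, k}  B4 = {c, g, h, k}  B5 = {c, e, j, k}  B6 = {a, c, d, k}  B7 = {b, c, f, h}  B8 = {e, i, j, k}
Tree: B1–B2, B1–B3, B1–B4, B2–B5, B2–B6, B3–B7, B5–B8
The largest bag has 4 vertices, giving width 3; this decomposition certifies tw(G) ≤ 3. On the other hand G contains the 4-clique {a, c, d, k}. A clique must lie in a single bag of any decomposition, so no decomposition can have width below 3. Combining the bounds, tw(G) = 3.

3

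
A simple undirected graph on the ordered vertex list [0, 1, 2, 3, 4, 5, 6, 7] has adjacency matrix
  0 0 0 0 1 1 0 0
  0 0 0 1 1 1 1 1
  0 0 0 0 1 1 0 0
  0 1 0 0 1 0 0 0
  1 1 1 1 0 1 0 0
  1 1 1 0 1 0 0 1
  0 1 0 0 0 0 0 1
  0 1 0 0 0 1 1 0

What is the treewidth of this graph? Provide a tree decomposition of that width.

The largest bag has 3 vertices, giving width 2; this decomposition certifies tw(G) ≤ 2. On the other hand G contains the 3-clique {0, 4, 5}. A clique must lie in a single bag of any decomposition, so no decomposition can have width below 2. Combining the bounds, tw(G) = 2.

Treewidth 2.
One optimal decomposition is:
Bags: B1 = {1, 4, 5}  B2 = {1, 3, 4}  B3 = {0, 4, 5}  B4 = {2, 4, 5}  B5 = {1, 5, 7}  B6 = {1, 6, 7}
Tree: B1–B2, B1–B3, B3–B4, B1–B5, B5–B6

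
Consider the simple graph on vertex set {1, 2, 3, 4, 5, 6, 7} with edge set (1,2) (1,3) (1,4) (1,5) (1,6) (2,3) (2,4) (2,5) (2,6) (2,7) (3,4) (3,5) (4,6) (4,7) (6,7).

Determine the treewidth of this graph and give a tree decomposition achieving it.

Each bag holds 4 vertices, so the decomposition has width 3, which upper-bounds the treewidth. For the lower bound, the 4 vertices {1, 2, 3, 4} are pairwise adjacent, and any tree decomposition puts a clique entirely inside one bag — forcing width ≥ 3. Therefore the treewidth is 3.

Treewidth 3.
Bags: B1 = {1, 2, 4, 6}  B2 = {1, 2, 3, 4}  B3 = {1, 2, 3, 5}  B4 = {2, 4, 6, 7}
Tree: B1–B2, B2–B3, B1–B4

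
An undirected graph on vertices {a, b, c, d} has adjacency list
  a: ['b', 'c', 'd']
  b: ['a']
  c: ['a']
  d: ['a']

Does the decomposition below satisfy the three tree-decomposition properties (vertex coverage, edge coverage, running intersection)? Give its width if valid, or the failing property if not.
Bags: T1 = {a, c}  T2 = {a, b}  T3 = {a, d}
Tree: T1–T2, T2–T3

Yes; width 1.

Vertex coverage: the bags together contain {a, b, c, d}, the full vertex set. Edge coverage: each edge of G has both endpoints in at least one bag. Running intersection: for every vertex, the bags containing it form a connected subtree. All three properties hold, so this is a valid tree decomposition of width max|bag| − 1 = 1, and hence tw(G) ≤ 1.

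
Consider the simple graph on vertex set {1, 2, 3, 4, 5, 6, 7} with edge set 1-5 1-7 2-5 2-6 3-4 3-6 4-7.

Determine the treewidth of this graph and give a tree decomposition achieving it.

Treewidth 2.
Bags: B1 = {2, 5, 6}  B2 = {3, 5, 6}  B3 = {3, 4, 5}  B4 = {4, 5, 7}  B5 = {1, 5, 7}
Tree: B1–B2, B2–B3, B3–B4, B4–B5

Each bag holds 3 vertices, so the decomposition has width 2, which upper-bounds the treewidth. For the lower bound, G contains the cycle 5–2–6–3–4–7–1–5, so G is not a forest; only forests have treewidth ≤ 1, hence tw(G) ≥ 2. Combining the bounds, tw(G) = 2.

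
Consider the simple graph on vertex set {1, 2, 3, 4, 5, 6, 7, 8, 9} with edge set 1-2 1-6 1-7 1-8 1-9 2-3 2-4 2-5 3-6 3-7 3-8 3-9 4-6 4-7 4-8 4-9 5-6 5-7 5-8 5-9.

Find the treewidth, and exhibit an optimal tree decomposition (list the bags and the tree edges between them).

Treewidth 4.
One optimal decomposition is:
Bags: B1 = {1, 3, 4, 5, 8}  B2 = {1, 3, 4, 5, 6}  B3 = {1, 3, 4, 5, 7}  B4 = {1, 2, 3, 4, 5}  B5 = {1, 3, 4, 5, 9}
Tree: B1–B2, B2–B3, B3–B4, B4–B5

The largest bag has 5 vertices, giving width 4; this decomposition certifies tw(G) ≤ 4. For the lower bound: the 5 vertex sets {3,8}, {1,6}, {5,7}, {4}, {2} are disjoint, each induces a connected subgraph, and every pair is joined by at least one edge of G. Contracting each set to a single vertex therefore yields K_{5} as a minor, and since treewidth is minor-monotone, tw(G) ≥ tw(K_{5}) = 4. The upper and lower bounds meet at 4, so that is the treewidth.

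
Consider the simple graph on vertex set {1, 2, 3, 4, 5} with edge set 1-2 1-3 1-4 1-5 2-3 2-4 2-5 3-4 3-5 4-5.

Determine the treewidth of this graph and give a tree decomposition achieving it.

Treewidth 4.
One such decomposition:
Bags: B1 = {1, 2, 3, 4, 5}
Tree: (single bag)

With just one bag of size 5, the width is 5 − 1 = 4, so tw(G) ≤ 4. For the lower bound, the 5 vertices {1, 2, 3, 4, 5} are pairwise adjacent, and any tree decomposition puts a clique entirely inside one bag — forcing width ≥ 4. Therefore the treewidth is 4.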